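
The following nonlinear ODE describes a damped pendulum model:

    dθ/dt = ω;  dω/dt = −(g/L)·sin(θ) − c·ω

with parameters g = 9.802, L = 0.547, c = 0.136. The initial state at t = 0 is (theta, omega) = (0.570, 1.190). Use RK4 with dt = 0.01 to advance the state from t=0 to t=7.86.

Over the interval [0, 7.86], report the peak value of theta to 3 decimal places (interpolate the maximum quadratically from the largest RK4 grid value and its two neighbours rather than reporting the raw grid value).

max theta = 0.639

t=0.000: state=(0.570, 1.190)
step 1 (dt=0.01): k1=(1.190, -9.832), k2=(1.141, -9.915), k3=(1.140, -9.911), k4=(1.091, -9.990); state += dt/6·(k1+2k2+2k3+k4)
t=0.010: state=(0.581, 1.091)
t=0.020: state=(0.592, 0.990)
t=0.030: state=(0.601, 0.888)
continuing one RK4 step at a time; state shown every 50 steps (Δt=0.5):
t=0.500: state=(-0.003, -2.590)
t=1.000: state=(-0.528, 1.219)
t=1.500: state=(0.490, 1.254)
t=2.000: state=(0.038, -2.339)
t=2.500: state=(-0.491, 0.979)
t=3.000: state=(0.425, 1.237)
t=3.500: state=(0.058, -2.106)
t=4.000: state=(-0.450, 0.815)
t=4.500: state=(0.374, 1.173)
t=5.000: state=(0.064, -1.898)
t=5.500: state=(-0.410, 0.705)
t=6.000: state=(0.334, 1.082)
t=6.500: state=(0.061, -1.713)
t=7.000: state=(-0.370, 0.632)
t=7.500: state=(0.301, 0.978)
t=7.860: state=(0.251, -1.186)
largest grid value and its neighbours: theta(0.100)=0.63775, theta(0.110)=0.63872, theta(0.120)=0.63862
parabola through these three points peaks at t≈0.114 with theta≈0.63881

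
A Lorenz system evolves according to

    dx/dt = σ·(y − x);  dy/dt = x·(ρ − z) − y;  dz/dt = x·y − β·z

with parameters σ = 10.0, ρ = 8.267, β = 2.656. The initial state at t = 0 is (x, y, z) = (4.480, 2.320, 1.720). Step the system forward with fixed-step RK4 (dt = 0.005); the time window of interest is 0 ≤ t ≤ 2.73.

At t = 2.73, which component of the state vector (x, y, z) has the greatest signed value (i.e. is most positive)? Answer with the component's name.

largest component: z

t=0.000: state=(4.480, 2.320, 1.720)
step 1 (dt=0.005): k1=(-21.600, 27.011, 5.825), k2=(-20.385, 26.525, 5.960), k3=(-20.427, 26.545, 5.961), k4=(-19.251, 26.079, 6.090); state += dt/6·(k1+2k2+2k3+k4)
t=0.005: state=(4.378, 2.453, 1.750)
t=0.010: state=(4.287, 2.581, 1.781)
t=0.015: state=(4.207, 2.705, 1.813)
continuing one RK4 step at a time; state shown every 20 steps (Δt=0.1):
t=0.100: state=(3.939, 4.446, 2.536)
t=0.200: state=(4.888, 6.109, 4.009)
t=0.300: state=(6.096, 7.148, 6.357)
t=0.400: state=(6.717, 6.803, 8.927)
t=0.500: state=(6.222, 5.217, 10.321)
t=0.600: state=(4.973, 3.629, 10.062)
t=0.700: state=(3.765, 2.761, 8.902)
t=0.800: state=(3.012, 2.503, 7.584)
t=0.900: state=(2.714, 2.608, 6.443)
t=1.000: state=(2.762, 2.949, 5.600)
t=1.100: state=(3.067, 3.482, 5.114)
t=1.200: state=(3.575, 4.168, 5.040)
t=1.300: state=(4.223, 4.907, 5.431)
t=1.400: state=(4.887, 5.497, 6.272)
t=1.500: state=(5.366, 5.679, 7.364)
t=1.600: state=(5.465, 5.343, 8.301)
t=1.700: state=(5.153, 4.685, 8.712)
t=1.800: state=(4.615, 4.052, 8.543)
t=1.900: state=(4.099, 3.655, 8.007)
t=2.000: state=(3.757, 3.524, 7.362)
t=2.100: state=(3.632, 3.610, 6.791)
t=2.200: state=(3.702, 3.855, 6.403)
t=2.300: state=(3.921, 4.197, 6.257)
t=2.400: state=(4.231, 4.563, 6.371)
t=2.500: state=(4.555, 4.855, 6.713)
t=2.600: state=(4.802, 4.982, 7.183)
t=2.700: state=(4.896, 4.901, 7.625)
t=2.730: state=(4.889, 4.841, 7.729)
compare at T: x=4.889, y=4.841, z=7.729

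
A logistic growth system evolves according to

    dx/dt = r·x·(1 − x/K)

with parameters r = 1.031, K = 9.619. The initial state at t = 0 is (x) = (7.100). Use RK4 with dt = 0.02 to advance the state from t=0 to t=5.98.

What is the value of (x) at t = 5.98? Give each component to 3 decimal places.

(x) = (9.612)

t=0.000: state=(7.100)
step 1 (dt=0.02): k1=(1.917), k2=(1.908), k3=(1.908), k4=(1.898); state += dt/6·(k1+2k2+2k3+k4)
t=0.020: state=(7.138)
t=0.040: state=(7.176)
t=0.060: state=(7.213)
continuing one RK4 step at a time; state shown every 10 steps (Δt=0.2):
t=0.200: state=(7.464)
t=0.400: state=(7.789)
t=0.600: state=(8.076)
t=0.800: state=(8.324)
t=1.000: state=(8.539)
t=1.200: state=(8.721)
t=1.400: state=(8.875)
t=1.600: state=(9.005)
t=1.800: state=(9.114)
t=2.000: state=(9.204)
t=2.200: state=(9.278)
t=2.400: state=(9.340)
t=2.600: state=(9.391)
t=2.800: state=(9.432)
t=3.000: state=(9.467)
t=3.200: state=(9.495)
t=3.400: state=(9.518)
t=3.600: state=(9.536)
t=3.800: state=(9.552)
t=4.000: state=(9.564)
t=4.200: state=(9.574)
t=4.400: state=(9.583)
t=4.600: state=(9.589)
t=4.800: state=(9.595)
t=5.000: state=(9.599)
t=5.200: state=(9.603)
t=5.400: state=(9.606)
t=5.600: state=(9.608)
t=5.800: state=(9.610)
t=5.980: state=(9.612)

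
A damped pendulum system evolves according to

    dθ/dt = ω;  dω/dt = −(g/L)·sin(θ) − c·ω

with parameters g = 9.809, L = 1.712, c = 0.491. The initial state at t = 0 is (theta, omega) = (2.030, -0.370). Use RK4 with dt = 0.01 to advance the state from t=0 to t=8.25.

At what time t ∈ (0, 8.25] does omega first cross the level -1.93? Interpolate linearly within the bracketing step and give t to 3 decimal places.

t = 0.322

t=0.000: state=(2.030, -0.370)
step 1 (dt=0.01): k1=(-0.370, -4.954), k2=(-0.395, -4.947), k3=(-0.395, -4.947), k4=(-0.419, -4.940); state += dt/6·(k1+2k2+2k3+k4)
t=0.010: state=(2.026, -0.419)
t=0.020: state=(2.022, -0.469)
t=0.030: state=(2.017, -0.518)
t=0.320: state=(1.662, -1.922)
next step: t=0.330: state=(1.643, -1.969) — omega has crossed -1.93
linear interpolation between t=0.320 (-1.92154) and t=0.330 (-1.96909) → t≈0.322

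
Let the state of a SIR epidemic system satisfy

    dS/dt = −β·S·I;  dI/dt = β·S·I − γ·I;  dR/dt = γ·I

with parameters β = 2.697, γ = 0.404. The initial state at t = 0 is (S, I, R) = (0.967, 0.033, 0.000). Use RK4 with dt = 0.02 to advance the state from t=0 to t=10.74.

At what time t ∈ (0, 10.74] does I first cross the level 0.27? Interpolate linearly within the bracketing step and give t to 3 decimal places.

t=0.000: state=(0.967, 0.033, 0.000)
step 1 (dt=0.02): k1=(-0.086, 0.073, 0.013), k2=(-0.088, 0.074, 0.014), k3=(-0.088, 0.074, 0.014), k4=(-0.090, 0.076, 0.014); state += dt/6·(k1+2k2+2k3+k4)
t=0.020: state=(0.965, 0.034, 0.000)
t=0.040: state=(0.963, 0.036, 0.001)
t=0.060: state=(0.961, 0.038, 0.001)
continuing one RK4 step at a time; state shown every 25 steps (Δt=0.5):
t=0.500: state=(0.893, 0.095, 0.012)
t=1.000: state=(0.722, 0.234, 0.044)
t=1.080: state=(0.684, 0.264, 0.052)
next step: t=1.100: state=(0.674, 0.272, 0.054) — I has crossed 0.27
linear interpolation between t=1.080 (0.26394) and t=1.100 (0.27158) → t≈1.096

t = 1.096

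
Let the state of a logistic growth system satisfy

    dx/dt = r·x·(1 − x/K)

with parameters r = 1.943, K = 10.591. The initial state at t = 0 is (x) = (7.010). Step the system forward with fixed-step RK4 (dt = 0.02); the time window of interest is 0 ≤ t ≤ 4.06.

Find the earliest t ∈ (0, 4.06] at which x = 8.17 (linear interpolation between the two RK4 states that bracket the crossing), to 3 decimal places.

t = 0.280

t=0.000: state=(7.010)
step 1 (dt=0.02): k1=(4.605), k2=(4.576), k3=(4.576), k4=(4.546); state += dt/6·(k1+2k2+2k3+k4)
t=0.020: state=(7.102)
t=0.040: state=(7.192)
t=0.060: state=(7.281)
continuing one RK4 step at a time; state shown every 10 steps (Δt=0.2):
t=0.200: state=(7.866)
t=0.280: state=(8.169)
next step: t=0.300: state=(8.241) — x has crossed 8.17
linear interpolation between t=0.280 (8.16897) and t=0.300 (8.24080) → t≈0.280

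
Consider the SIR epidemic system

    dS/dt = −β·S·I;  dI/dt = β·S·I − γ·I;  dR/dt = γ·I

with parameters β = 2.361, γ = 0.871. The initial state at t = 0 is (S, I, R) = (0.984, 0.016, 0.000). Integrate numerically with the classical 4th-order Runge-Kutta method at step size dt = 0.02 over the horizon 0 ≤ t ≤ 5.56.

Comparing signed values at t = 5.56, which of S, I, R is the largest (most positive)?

t=0.000: state=(0.984, 0.016, 0.000)
step 1 (dt=0.02): k1=(-0.037, 0.023, 0.014), k2=(-0.038, 0.024, 0.014), k3=(-0.038, 0.024, 0.014), k4=(-0.038, 0.024, 0.014); state += dt/6·(k1+2k2+2k3+k4)
t=0.020: state=(0.983, 0.016, 0.000)
t=0.040: state=(0.982, 0.017, 0.001)
t=0.060: state=(0.982, 0.017, 0.001)
continuing one RK4 step at a time; state shown every 10 steps (Δt=0.2):
t=0.200: state=(0.975, 0.021, 0.003)
t=0.400: state=(0.964, 0.028, 0.008)
t=0.600: state=(0.949, 0.037, 0.013)
t=0.800: state=(0.930, 0.049, 0.021)
t=1.000: state=(0.906, 0.064, 0.030)
t=1.200: state=(0.876, 0.081, 0.043)
t=1.400: state=(0.839, 0.102, 0.059)
t=1.600: state=(0.794, 0.127, 0.079)
t=1.800: state=(0.744, 0.153, 0.103)
t=2.000: state=(0.688, 0.180, 0.132)
t=2.200: state=(0.627, 0.207, 0.166)
t=2.400: state=(0.566, 0.230, 0.204)
t=2.600: state=(0.505, 0.249, 0.246)
t=2.800: state=(0.448, 0.262, 0.290)
t=3.000: state=(0.395, 0.268, 0.337)
t=3.200: state=(0.348, 0.269, 0.384)
t=3.400: state=(0.307, 0.263, 0.430)
t=3.600: state=(0.272, 0.253, 0.475)
t=3.800: state=(0.242, 0.240, 0.518)
t=4.000: state=(0.216, 0.225, 0.559)
t=4.200: state=(0.195, 0.208, 0.596)
t=4.400: state=(0.178, 0.191, 0.631)
t=4.600: state=(0.163, 0.174, 0.663)
t=4.800: state=(0.151, 0.157, 0.692)
t=5.000: state=(0.141, 0.142, 0.718)
t=5.200: state=(0.132, 0.127, 0.741)
t=5.400: state=(0.125, 0.113, 0.762)
t=5.560: state=(0.120, 0.103, 0.777)
compare at T: S=0.120, I=0.103, R=0.777

largest component: R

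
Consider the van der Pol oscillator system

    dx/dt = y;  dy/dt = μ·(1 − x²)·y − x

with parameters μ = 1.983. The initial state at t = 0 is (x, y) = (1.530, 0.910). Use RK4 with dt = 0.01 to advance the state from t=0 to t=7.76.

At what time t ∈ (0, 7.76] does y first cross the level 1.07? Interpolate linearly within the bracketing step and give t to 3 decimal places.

t=0.000: state=(1.530, 0.910)
step 1 (dt=0.01): k1=(0.910, -3.950), k2=(0.890, -3.926), k3=(0.890, -3.926), k4=(0.871, -3.901); state += dt/6·(k1+2k2+2k3+k4)
t=0.010: state=(1.539, 0.871)
t=0.020: state=(1.547, 0.832)
t=0.030: state=(1.556, 0.794)
continuing one RK4 step at a time; state shown every 50 steps (Δt=0.5):
t=0.500: state=(1.635, -0.218)
t=1.000: state=(1.449, -0.485)
t=1.500: state=(1.152, -0.728)
t=2.000: state=(0.662, -1.347)
t=2.500: state=(-0.443, -3.388)
t=3.000: state=(-1.914, -1.081)
t=3.500: state=(-1.977, 0.263)
t=4.000: state=(-1.813, 0.370)
t=4.500: state=(-1.610, 0.448)
t=5.000: state=(-1.355, 0.585)
t=5.500: state=(-0.996, 0.900)
t=5.640: state=(-0.859, 1.067)
next step: t=5.650: state=(-0.849, 1.082) — y has crossed 1.07
linear interpolation between t=5.640 (1.06738) and t=5.650 (1.08169) → t≈5.642

t = 5.642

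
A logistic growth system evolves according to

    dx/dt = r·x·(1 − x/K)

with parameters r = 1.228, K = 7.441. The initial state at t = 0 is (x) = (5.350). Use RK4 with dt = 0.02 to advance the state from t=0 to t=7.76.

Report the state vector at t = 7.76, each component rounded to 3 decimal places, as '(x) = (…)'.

t=0.000: state=(5.350)
step 1 (dt=0.02): k1=(1.846), k2=(1.836), k3=(1.836), k4=(1.826); state += dt/6·(k1+2k2+2k3+k4)
t=0.020: state=(5.387)
t=0.040: state=(5.423)
t=0.060: state=(5.459)
continuing one RK4 step at a time; state shown every 25 steps (Δt=0.5):
t=0.500: state=(6.142)
t=1.000: state=(6.677)
t=1.500: state=(7.007)
t=2.000: state=(7.200)
t=2.500: state=(7.308)
t=3.000: state=(7.369)
t=3.500: state=(7.402)
t=4.000: state=(7.420)
t=4.500: state=(7.429)
t=5.000: state=(7.435)
t=5.500: state=(7.438)
t=6.000: state=(7.439)
t=6.500: state=(7.440)
t=7.000: state=(7.440)
t=7.500: state=(7.441)
t=7.760: state=(7.441)

(x) = (7.441)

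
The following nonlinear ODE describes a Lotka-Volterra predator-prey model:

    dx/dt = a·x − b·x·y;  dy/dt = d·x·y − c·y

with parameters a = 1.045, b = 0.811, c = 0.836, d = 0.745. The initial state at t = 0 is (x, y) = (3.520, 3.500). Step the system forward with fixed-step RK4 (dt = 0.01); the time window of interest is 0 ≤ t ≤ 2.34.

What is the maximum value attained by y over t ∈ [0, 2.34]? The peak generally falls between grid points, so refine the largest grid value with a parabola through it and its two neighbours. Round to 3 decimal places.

max y = 4.978

t=0.000: state=(3.520, 3.500)
step 1 (dt=0.01): k1=(-6.313, 6.252), k2=(-6.345, 6.225), k3=(-6.344, 6.225), k4=(-6.374, 6.195); state += dt/6·(k1+2k2+2k3+k4)
t=0.010: state=(3.457, 3.562)
t=0.020: state=(3.393, 3.624)
t=0.030: state=(3.328, 3.685)
continuing one RK4 step at a time; state shown every 10 steps (Δt=0.1):
t=0.100: state=(2.871, 4.085)
t=0.200: state=(2.244, 4.545)
t=0.300: state=(1.701, 4.839)
t=0.400: state=(1.267, 4.967)
t=0.500: state=(0.940, 4.958)
t=0.600: state=(0.701, 4.845)
t=0.700: state=(0.529, 4.664)
t=0.800: state=(0.406, 4.441)
t=0.900: state=(0.317, 4.195)
t=1.000: state=(0.253, 3.941)
t=1.100: state=(0.206, 3.687)
t=1.200: state=(0.172, 3.440)
t=1.300: state=(0.146, 3.201)
t=1.400: state=(0.126, 2.974)
t=1.500: state=(0.111, 2.760)
t=1.600: state=(0.099, 2.558)
t=1.700: state=(0.090, 2.370)
t=1.800: state=(0.083, 2.194)
t=1.900: state=(0.078, 2.030)
t=2.000: state=(0.074, 1.878)
t=2.100: state=(0.071, 1.736)
t=2.200: state=(0.068, 1.605)
t=2.300: state=(0.067, 1.484)
t=2.340: state=(0.067, 1.438)
largest grid value and its neighbours: y(0.430)=4.97749, y(0.440)=4.97821, y(0.450)=4.97768
parabola through these three points peaks at t≈0.441 with y≈4.97822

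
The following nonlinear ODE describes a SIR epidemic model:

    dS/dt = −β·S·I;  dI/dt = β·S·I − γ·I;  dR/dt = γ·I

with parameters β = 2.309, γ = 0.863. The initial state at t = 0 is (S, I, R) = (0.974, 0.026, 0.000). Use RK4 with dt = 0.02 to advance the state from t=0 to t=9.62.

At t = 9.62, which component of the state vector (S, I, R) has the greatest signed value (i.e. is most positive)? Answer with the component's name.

t=0.000: state=(0.974, 0.026, 0.000)
step 1 (dt=0.02): k1=(-0.058, 0.036, 0.022), k2=(-0.059, 0.036, 0.023), k3=(-0.059, 0.037, 0.023), k4=(-0.060, 0.037, 0.023); state += dt/6·(k1+2k2+2k3+k4)
t=0.020: state=(0.973, 0.027, 0.000)
t=0.040: state=(0.972, 0.027, 0.001)
t=0.060: state=(0.970, 0.028, 0.001)
continuing one RK4 step at a time; state shown every 25 steps (Δt=0.5):
t=0.500: state=(0.933, 0.051, 0.016)
t=1.000: state=(0.860, 0.093, 0.046)
t=1.500: state=(0.747, 0.154, 0.099)
t=2.000: state=(0.602, 0.218, 0.180)
t=2.500: state=(0.455, 0.261, 0.284)
t=3.000: state=(0.335, 0.266, 0.399)
t=3.500: state=(0.249, 0.241, 0.510)
t=4.000: state=(0.193, 0.202, 0.606)
t=4.500: state=(0.156, 0.160, 0.684)
t=5.000: state=(0.133, 0.123, 0.744)
t=5.500: state=(0.118, 0.092, 0.790)
t=6.000: state=(0.107, 0.068, 0.825)
t=6.500: state=(0.100, 0.050, 0.850)
t=7.000: state=(0.095, 0.036, 0.868)
t=7.500: state=(0.092, 0.026, 0.882)
t=8.000: state=(0.090, 0.019, 0.891)
t=8.500: state=(0.088, 0.014, 0.898)
t=9.000: state=(0.087, 0.010, 0.903)
t=9.500: state=(0.086, 0.007, 0.907)
t=9.620: state=(0.086, 0.006, 0.908)
compare at T: S=0.086, I=0.006, R=0.908

largest component: R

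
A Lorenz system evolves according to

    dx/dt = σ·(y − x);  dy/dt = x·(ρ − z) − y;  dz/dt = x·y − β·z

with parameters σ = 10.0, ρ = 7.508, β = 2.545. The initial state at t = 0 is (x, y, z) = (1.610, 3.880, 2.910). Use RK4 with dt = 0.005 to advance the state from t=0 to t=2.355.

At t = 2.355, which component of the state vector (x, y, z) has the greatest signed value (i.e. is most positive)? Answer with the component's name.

t=0.000: state=(1.610, 3.880, 2.910)
step 1 (dt=0.005): k1=(22.700, 3.523, -1.159), k2=(22.221, 3.780, -0.917), k3=(22.239, 3.773, -0.922), k4=(21.777, 4.023, -0.684); state += dt/6·(k1+2k2+2k3+k4)
t=0.005: state=(1.721, 3.899, 2.905)
t=0.010: state=(1.828, 3.920, 2.903)
t=0.015: state=(1.931, 3.944, 2.903)
continuing one RK4 step at a time; state shown every 20 steps (Δt=0.1):
t=0.100: state=(3.278, 4.594, 3.213)
t=0.200: state=(4.471, 5.566, 4.265)
t=0.300: state=(5.422, 6.177, 5.930)
t=0.400: state=(5.862, 5.940, 7.688)
t=0.500: state=(5.567, 4.938, 8.742)
t=0.600: state=(4.745, 3.817, 8.761)
t=0.700: state=(3.858, 3.065, 8.074)
t=0.800: state=(3.216, 2.735, 7.145)
t=0.900: state=(2.890, 2.710, 6.261)
t=1.000: state=(2.834, 2.891, 5.554)
t=1.100: state=(2.986, 3.226, 5.088)
t=1.200: state=(3.299, 3.677, 4.902)
t=1.300: state=(3.724, 4.185, 5.025)
t=1.400: state=(4.192, 4.648, 5.451)
t=1.500: state=(4.598, 4.933, 6.104)
t=1.600: state=(4.825, 4.931, 6.805)
t=1.700: state=(4.801, 4.653, 7.327)
t=1.800: state=(4.556, 4.234, 7.518)
t=1.900: state=(4.204, 3.845, 7.384)
t=2.000: state=(3.875, 3.589, 7.041)
t=2.100: state=(3.649, 3.488, 6.624)
t=2.200: state=(3.555, 3.526, 6.244)
t=2.300: state=(3.585, 3.670, 5.971)
t=2.355: state=(3.646, 3.780, 5.882)
compare at T: x=3.646, y=3.780, z=5.882

largest component: z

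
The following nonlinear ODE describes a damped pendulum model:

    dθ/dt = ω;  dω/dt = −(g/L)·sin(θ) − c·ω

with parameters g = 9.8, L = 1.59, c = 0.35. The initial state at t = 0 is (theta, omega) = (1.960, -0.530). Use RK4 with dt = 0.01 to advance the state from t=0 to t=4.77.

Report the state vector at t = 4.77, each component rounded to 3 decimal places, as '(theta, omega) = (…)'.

t=0.000: state=(1.960, -0.530)
step 1 (dt=0.01): k1=(-0.530, -5.517), k2=(-0.558, -5.514), k3=(-0.558, -5.514), k4=(-0.585, -5.511); state += dt/6·(k1+2k2+2k3+k4)
t=0.010: state=(1.954, -0.585)
t=0.020: state=(1.948, -0.640)
t=0.030: state=(1.942, -0.695)
continuing one RK4 step at a time; state shown every 20 steps (Δt=0.2):
t=0.200: state=(1.744, -1.630)
t=0.400: state=(1.309, -2.700)
t=0.600: state=(0.681, -3.506)
t=0.800: state=(-0.047, -3.630)
t=1.000: state=(-0.715, -2.933)
t=1.200: state=(-1.188, -1.759)
t=1.400: state=(-1.413, -0.488)
t=1.600: state=(-1.388, 0.722)
t=1.800: state=(-1.132, 1.809)
t=2.000: state=(-0.682, 2.625)
t=2.200: state=(-0.118, 2.906)
t=2.400: state=(0.435, 2.513)
t=2.600: state=(0.853, 1.617)
t=2.800: state=(1.068, 0.521)
t=3.000: state=(1.062, -0.567)
t=3.200: state=(0.851, -1.509)
t=3.400: state=(0.479, -2.146)
t=3.600: state=(0.026, -2.295)
t=3.800: state=(-0.403, -1.908)
t=4.000: state=(-0.712, -1.137)
t=4.200: state=(-0.847, -0.210)
t=4.400: state=(-0.798, 0.688)
t=4.600: state=(-0.584, 1.409)
t=4.770: state=(-0.310, 1.769)

(theta, omega) = (-0.310, 1.769)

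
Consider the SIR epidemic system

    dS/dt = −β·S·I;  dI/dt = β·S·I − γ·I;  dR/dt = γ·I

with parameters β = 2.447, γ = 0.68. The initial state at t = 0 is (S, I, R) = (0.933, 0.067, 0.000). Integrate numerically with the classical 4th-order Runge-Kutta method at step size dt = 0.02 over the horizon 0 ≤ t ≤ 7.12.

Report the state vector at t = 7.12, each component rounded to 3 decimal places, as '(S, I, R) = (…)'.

(S, I, R) = (0.032, 0.032, 0.936)

t=0.000: state=(0.933, 0.067, 0.000)
step 1 (dt=0.02): k1=(-0.153, 0.107, 0.046), k2=(-0.155, 0.109, 0.046), k3=(-0.155, 0.109, 0.046), k4=(-0.157, 0.110, 0.047); state += dt/6·(k1+2k2+2k3+k4)
t=0.020: state=(0.930, 0.069, 0.001)
t=0.040: state=(0.927, 0.071, 0.002)
t=0.060: state=(0.923, 0.074, 0.003)
continuing one RK4 step at a time; state shown every 25 steps (Δt=0.5):
t=0.500: state=(0.825, 0.141, 0.034)
t=1.000: state=(0.652, 0.249, 0.100)
t=1.500: state=(0.451, 0.347, 0.202)
t=2.000: state=(0.286, 0.385, 0.329)
t=2.500: state=(0.180, 0.363, 0.457)
t=3.000: state=(0.119, 0.309, 0.572)
t=3.500: state=(0.085, 0.249, 0.667)
t=4.000: state=(0.065, 0.194, 0.742)
t=4.500: state=(0.053, 0.148, 0.799)
t=5.000: state=(0.045, 0.112, 0.843)
t=5.500: state=(0.040, 0.084, 0.876)
t=6.000: state=(0.036, 0.062, 0.901)
t=6.500: state=(0.034, 0.046, 0.919)
t=7.000: state=(0.032, 0.034, 0.933)
t=7.120: state=(0.032, 0.032, 0.936)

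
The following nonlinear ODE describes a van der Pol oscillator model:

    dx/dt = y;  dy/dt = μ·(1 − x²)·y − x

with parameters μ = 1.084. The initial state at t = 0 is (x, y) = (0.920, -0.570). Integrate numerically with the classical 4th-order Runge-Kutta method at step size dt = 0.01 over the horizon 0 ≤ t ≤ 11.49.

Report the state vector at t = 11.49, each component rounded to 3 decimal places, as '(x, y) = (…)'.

(x, y) = (1.642, 1.833)

t=0.000: state=(0.920, -0.570)
step 1 (dt=0.01): k1=(-0.570, -1.015), k2=(-0.575, -1.016), k3=(-0.575, -1.016), k4=(-0.580, -1.017); state += dt/6·(k1+2k2+2k3+k4)
t=0.010: state=(0.914, -0.580)
t=0.020: state=(0.908, -0.590)
t=0.030: state=(0.902, -0.601)
continuing one RK4 step at a time; state shown every 50 steps (Δt=0.5):
t=0.500: state=(0.497, -1.158)
t=1.000: state=(-0.291, -2.029)
t=1.500: state=(-1.373, -1.857)
t=2.000: state=(-1.853, -0.169)
t=2.500: state=(-1.743, 0.477)
t=3.000: state=(-1.432, 0.760)
t=3.500: state=(-0.967, 1.138)
t=4.000: state=(-0.225, 1.934)
t=4.500: state=(1.001, 2.721)
t=5.000: state=(1.927, 0.723)
t=5.500: state=(1.954, -0.349)
t=6.000: state=(1.701, -0.626)
t=6.500: state=(1.333, -0.865)
t=7.000: state=(0.802, -1.314)
t=7.500: state=(-0.070, -2.276)
t=8.000: state=(-1.372, -2.398)
t=8.500: state=(-1.999, -0.236)
t=9.000: state=(-1.901, 0.455)
t=9.500: state=(-1.612, 0.684)
t=10.000: state=(-1.209, 0.956)
t=10.500: state=(-0.610, 1.515)
t=11.000: state=(0.403, 2.582)
t=11.490: state=(1.642, 1.833)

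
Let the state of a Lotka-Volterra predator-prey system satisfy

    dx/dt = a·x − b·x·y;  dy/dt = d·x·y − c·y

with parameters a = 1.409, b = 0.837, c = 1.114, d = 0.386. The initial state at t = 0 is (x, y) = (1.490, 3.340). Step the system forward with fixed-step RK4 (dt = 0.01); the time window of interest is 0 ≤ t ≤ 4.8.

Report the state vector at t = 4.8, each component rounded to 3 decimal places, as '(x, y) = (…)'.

t=0.000: state=(1.490, 3.340)
step 1 (dt=0.01): k1=(-2.066, -1.800), k2=(-2.041, -1.808), k3=(-2.041, -1.808), k4=(-2.015, -1.816); state += dt/6·(k1+2k2+2k3+k4)
t=0.010: state=(1.470, 3.322)
t=0.020: state=(1.450, 3.304)
t=0.030: state=(1.430, 3.285)
continuing one RK4 step at a time; state shown every 20 steps (Δt=0.2):
t=0.200: state=(1.165, 2.958)
t=0.400: state=(0.973, 2.569)
t=0.600: state=(0.865, 2.206)
t=0.800: state=(0.815, 1.883)
t=1.000: state=(0.807, 1.604)
t=1.200: state=(0.835, 1.367)
t=1.400: state=(0.895, 1.170)
t=1.600: state=(0.989, 1.006)
t=1.800: state=(1.121, 0.874)
t=2.000: state=(1.295, 0.767)
t=2.200: state=(1.521, 0.684)
t=2.400: state=(1.808, 0.622)
t=2.600: state=(2.167, 0.580)
t=2.800: state=(2.613, 0.558)
t=3.000: state=(3.155, 0.558)
t=3.200: state=(3.803, 0.584)
t=3.400: state=(4.551, 0.644)
t=3.600: state=(5.370, 0.756)
t=3.800: state=(6.181, 0.945)
t=4.000: state=(6.830, 1.252)
t=4.200: state=(7.077, 1.720)
t=4.400: state=(6.684, 2.352)
t=4.600: state=(5.638, 3.039)
t=4.800: state=(4.283, 3.569)

(x, y) = (4.283, 3.569)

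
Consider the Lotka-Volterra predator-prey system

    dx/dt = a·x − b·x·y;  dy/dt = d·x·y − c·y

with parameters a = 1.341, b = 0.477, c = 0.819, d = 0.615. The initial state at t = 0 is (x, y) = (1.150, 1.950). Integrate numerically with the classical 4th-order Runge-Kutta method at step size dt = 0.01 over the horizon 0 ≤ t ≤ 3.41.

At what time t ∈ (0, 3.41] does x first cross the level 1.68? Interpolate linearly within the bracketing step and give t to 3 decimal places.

t = 0.912

t=0.000: state=(1.150, 1.950)
step 1 (dt=0.01): k1=(0.472, -0.218), k2=(0.474, -0.215), k3=(0.474, -0.215), k4=(0.476, -0.212); state += dt/6·(k1+2k2+2k3+k4)
t=0.010: state=(1.155, 1.948)
t=0.020: state=(1.160, 1.946)
t=0.030: state=(1.164, 1.944)
continuing one RK4 step at a time; state shown every 20 steps (Δt=0.2):
t=0.200: state=(1.251, 1.918)
t=0.400: state=(1.362, 1.912)
t=0.600: state=(1.483, 1.934)
t=0.800: state=(1.609, 1.985)
t=0.910: state=(1.679, 2.028)
next step: t=0.920: state=(1.685, 2.032) — x has crossed 1.68
linear interpolation between t=0.910 (1.67874) and t=0.920 (1.68501) → t≈0.912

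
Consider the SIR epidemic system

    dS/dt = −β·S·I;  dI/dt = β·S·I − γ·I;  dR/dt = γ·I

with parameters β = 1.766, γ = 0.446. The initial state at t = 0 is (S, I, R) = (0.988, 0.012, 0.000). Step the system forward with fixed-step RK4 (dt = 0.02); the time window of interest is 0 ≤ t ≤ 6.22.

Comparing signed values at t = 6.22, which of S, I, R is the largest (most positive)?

largest component: R

t=0.000: state=(0.988, 0.012, 0.000)
step 1 (dt=0.02): k1=(-0.021, 0.016, 0.005), k2=(-0.021, 0.016, 0.005), k3=(-0.021, 0.016, 0.005), k4=(-0.021, 0.016, 0.005); state += dt/6·(k1+2k2+2k3+k4)
t=0.020: state=(0.988, 0.012, 0.000)
t=0.040: state=(0.987, 0.013, 0.000)
t=0.060: state=(0.987, 0.013, 0.000)
continuing one RK4 step at a time; state shown every 25 steps (Δt=0.5):
t=0.500: state=(0.973, 0.023, 0.004)
t=1.000: state=(0.946, 0.043, 0.011)
t=1.500: state=(0.899, 0.077, 0.024)
t=2.000: state=(0.821, 0.132, 0.047)
t=2.500: state=(0.707, 0.209, 0.085)
t=3.000: state=(0.566, 0.293, 0.141)
t=3.500: state=(0.423, 0.363, 0.214)
t=4.000: state=(0.301, 0.399, 0.300)
t=4.500: state=(0.211, 0.399, 0.389)
t=5.000: state=(0.150, 0.374, 0.476)
t=5.500: state=(0.110, 0.335, 0.555)
t=6.000: state=(0.083, 0.292, 0.625)
t=6.220: state=(0.075, 0.273, 0.653)
compare at T: S=0.075, I=0.273, R=0.653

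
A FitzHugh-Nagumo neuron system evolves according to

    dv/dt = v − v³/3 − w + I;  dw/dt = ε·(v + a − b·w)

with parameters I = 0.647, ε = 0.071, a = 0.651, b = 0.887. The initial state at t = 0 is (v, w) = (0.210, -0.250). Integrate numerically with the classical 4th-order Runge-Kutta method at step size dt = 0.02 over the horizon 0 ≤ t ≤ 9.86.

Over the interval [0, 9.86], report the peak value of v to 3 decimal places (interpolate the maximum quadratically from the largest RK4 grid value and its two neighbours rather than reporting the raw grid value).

max v = 1.967

t=0.000: state=(0.210, -0.250)
step 1 (dt=0.02): k1=(1.104, 0.077), k2=(1.114, 0.078), k3=(1.114, 0.078), k4=(1.124, 0.078); state += dt/6·(k1+2k2+2k3+k4)
t=0.020: state=(0.232, -0.248)
t=0.040: state=(0.255, -0.247)
t=0.060: state=(0.278, -0.245)
continuing one RK4 step at a time; state shown every 25 steps (Δt=0.5):
t=0.500: state=(0.876, -0.201)
t=1.000: state=(1.561, -0.129)
t=1.500: state=(1.892, -0.041)
t=2.000: state=(1.965, 0.051)
t=2.500: state=(1.959, 0.141)
t=3.000: state=(1.934, 0.227)
t=3.500: state=(1.904, 0.310)
t=4.000: state=(1.874, 0.389)
t=4.500: state=(1.843, 0.465)
t=5.000: state=(1.812, 0.537)
t=5.500: state=(1.781, 0.606)
t=6.000: state=(1.750, 0.672)
t=6.500: state=(1.719, 0.734)
t=7.000: state=(1.688, 0.794)
t=7.500: state=(1.657, 0.850)
t=8.000: state=(1.625, 0.904)
t=8.500: state=(1.594, 0.955)
t=9.000: state=(1.562, 1.003)
t=9.500: state=(1.529, 1.049)
t=9.860: state=(1.506, 1.080)
largest grid value and its neighbours: v(2.120)=1.96711, v(2.140)=1.96715, v(2.160)=1.96711
parabola through these three points peaks at t≈2.140 with v≈1.96715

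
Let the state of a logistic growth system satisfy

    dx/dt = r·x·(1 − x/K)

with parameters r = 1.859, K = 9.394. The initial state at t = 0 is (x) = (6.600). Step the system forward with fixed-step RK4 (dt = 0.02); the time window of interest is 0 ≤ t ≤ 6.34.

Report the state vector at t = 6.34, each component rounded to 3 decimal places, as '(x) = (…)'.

t=0.000: state=(6.600)
step 1 (dt=0.02): k1=(3.649), k2=(3.621), k3=(3.622), k4=(3.594); state += dt/6·(k1+2k2+2k3+k4)
t=0.020: state=(6.672)
t=0.040: state=(6.744)
t=0.060: state=(6.814)
continuing one RK4 step at a time; state shown every 25 steps (Δt=0.5):
t=0.500: state=(8.049)
t=1.000: state=(8.813)
t=1.500: state=(9.156)
t=2.000: state=(9.298)
t=2.500: state=(9.356)
t=3.000: state=(9.379)
t=3.500: state=(9.388)
t=4.000: state=(9.392)
t=4.500: state=(9.393)
t=5.000: state=(9.394)
t=5.500: state=(9.394)
t=6.000: state=(9.394)
t=6.340: state=(9.394)

(x) = (9.394)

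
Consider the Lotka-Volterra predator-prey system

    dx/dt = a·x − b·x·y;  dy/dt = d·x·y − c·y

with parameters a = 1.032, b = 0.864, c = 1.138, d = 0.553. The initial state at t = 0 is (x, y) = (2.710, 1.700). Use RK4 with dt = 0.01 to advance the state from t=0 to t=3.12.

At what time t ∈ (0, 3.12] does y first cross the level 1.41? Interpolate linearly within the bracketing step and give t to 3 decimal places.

t = 1.596

t=0.000: state=(2.710, 1.700)
step 1 (dt=0.01): k1=(-1.184, 0.613), k2=(-1.188, 0.609), k3=(-1.188, 0.609), k4=(-1.193, 0.604); state += dt/6·(k1+2k2+2k3+k4)
t=0.010: state=(2.698, 1.706)
t=0.020: state=(2.686, 1.712)
t=0.030: state=(2.674, 1.718)
continuing one RK4 step at a time; state shown every 20 steps (Δt=0.2):
t=0.200: state=(2.460, 1.802)
t=0.400: state=(2.202, 1.858)
t=0.600: state=(1.962, 1.862)
t=0.800: state=(1.753, 1.821)
t=1.000: state=(1.583, 1.743)
t=1.200: state=(1.452, 1.642)
t=1.400: state=(1.358, 1.527)
t=1.590: state=(1.297, 1.414)
next step: t=1.600: state=(1.295, 1.408) — y has crossed 1.41
linear interpolation between t=1.590 (1.41369) and t=1.600 (1.40774) → t≈1.596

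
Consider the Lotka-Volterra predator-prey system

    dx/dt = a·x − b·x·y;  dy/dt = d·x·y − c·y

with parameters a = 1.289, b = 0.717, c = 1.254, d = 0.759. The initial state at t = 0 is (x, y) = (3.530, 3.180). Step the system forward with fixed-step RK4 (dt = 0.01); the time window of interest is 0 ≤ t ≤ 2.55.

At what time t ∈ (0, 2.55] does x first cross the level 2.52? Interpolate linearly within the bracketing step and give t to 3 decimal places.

t=0.000: state=(3.530, 3.180)
step 1 (dt=0.01): k1=(-3.498, 4.532), k2=(-3.538, 4.522), k3=(-3.538, 4.522), k4=(-3.577, 4.510); state += dt/6·(k1+2k2+2k3+k4)
t=0.010: state=(3.495, 3.225)
t=0.020: state=(3.458, 3.270)
t=0.030: state=(3.422, 3.315)
continuing one RK4 step at a time; state shown every 10 steps (Δt=0.1):
t=0.100: state=(3.147, 3.616)
t=0.200: state=(2.724, 3.986)
t=0.240: state=(2.554, 4.107)
next step: t=0.250: state=(2.512, 4.135) — x has crossed 2.52
linear interpolation between t=0.240 (2.55401) and t=0.250 (2.51182) → t≈0.248

t = 0.248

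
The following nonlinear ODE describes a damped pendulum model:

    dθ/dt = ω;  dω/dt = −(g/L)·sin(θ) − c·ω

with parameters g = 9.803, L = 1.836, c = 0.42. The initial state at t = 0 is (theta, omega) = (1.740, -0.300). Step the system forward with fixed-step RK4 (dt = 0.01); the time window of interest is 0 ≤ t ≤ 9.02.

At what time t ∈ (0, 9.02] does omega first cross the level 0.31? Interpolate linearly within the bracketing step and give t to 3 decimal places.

t=0.000: state=(1.740, -0.300)
step 1 (dt=0.01): k1=(-0.300, -5.137), k2=(-0.326, -5.128), k3=(-0.326, -5.128), k4=(-0.351, -5.118); state += dt/6·(k1+2k2+2k3+k4)
t=0.010: state=(1.737, -0.351)
t=0.020: state=(1.733, -0.402)
t=0.030: state=(1.729, -0.453)
continuing one RK4 step at a time; state shown every 50 steps (Δt=0.5):
t=0.500: state=(0.989, -2.573)
t=1.000: state=(-0.457, -2.610)
t=1.500: state=(-1.193, -0.215)
t=1.600: state=(-1.190, 0.281)
next step: t=1.610: state=(-1.187, 0.329) — omega has crossed 0.31
linear interpolation between t=1.600 (0.28071) and t=1.610 (0.32896) → t≈1.606

t = 1.606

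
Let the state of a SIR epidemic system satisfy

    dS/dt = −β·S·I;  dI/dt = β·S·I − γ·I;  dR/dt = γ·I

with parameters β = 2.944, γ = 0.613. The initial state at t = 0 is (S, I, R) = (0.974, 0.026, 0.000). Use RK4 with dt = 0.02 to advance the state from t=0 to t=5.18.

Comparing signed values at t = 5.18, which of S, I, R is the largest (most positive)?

t=0.000: state=(0.974, 0.026, 0.000)
step 1 (dt=0.02): k1=(-0.075, 0.059, 0.016), k2=(-0.076, 0.060, 0.016), k3=(-0.076, 0.060, 0.016), k4=(-0.078, 0.061, 0.017); state += dt/6·(k1+2k2+2k3+k4)
t=0.020: state=(0.972, 0.027, 0.000)
t=0.040: state=(0.971, 0.028, 0.001)
t=0.060: state=(0.969, 0.030, 0.001)
continuing one RK4 step at a time; state shown every 10 steps (Δt=0.2):
t=0.200: state=(0.955, 0.041, 0.004)
t=0.400: state=(0.927, 0.063, 0.010)
t=0.600: state=(0.886, 0.094, 0.020)
t=0.800: state=(0.828, 0.138, 0.034)
t=1.000: state=(0.751, 0.195, 0.054)
t=1.200: state=(0.656, 0.261, 0.082)
t=1.400: state=(0.551, 0.330, 0.118)
t=1.600: state=(0.446, 0.392, 0.163)
t=1.800: state=(0.349, 0.437, 0.214)
t=2.000: state=(0.267, 0.463, 0.269)
t=2.200: state=(0.203, 0.470, 0.327)
t=2.400: state=(0.154, 0.462, 0.384)
t=2.600: state=(0.118, 0.443, 0.439)
t=2.800: state=(0.092, 0.416, 0.492)
t=3.000: state=(0.072, 0.386, 0.541)
t=3.200: state=(0.058, 0.355, 0.587)
t=3.400: state=(0.048, 0.324, 0.628)
t=3.600: state=(0.040, 0.294, 0.666)
t=3.800: state=(0.034, 0.266, 0.701)
t=4.000: state=(0.029, 0.239, 0.732)
t=4.200: state=(0.025, 0.215, 0.759)
t=4.400: state=(0.023, 0.193, 0.784)
t=4.600: state=(0.020, 0.173, 0.807)
t=4.800: state=(0.018, 0.155, 0.827)
t=5.000: state=(0.017, 0.138, 0.845)
t=5.180: state=(0.016, 0.125, 0.859)
compare at T: S=0.016, I=0.125, R=0.859

largest component: R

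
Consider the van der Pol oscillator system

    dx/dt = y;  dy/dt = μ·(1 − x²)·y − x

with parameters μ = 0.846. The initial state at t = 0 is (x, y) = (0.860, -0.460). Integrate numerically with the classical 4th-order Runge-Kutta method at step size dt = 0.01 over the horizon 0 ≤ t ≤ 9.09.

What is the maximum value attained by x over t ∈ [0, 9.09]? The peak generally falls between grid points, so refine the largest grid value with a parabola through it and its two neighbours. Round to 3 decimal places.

t=0.000: state=(0.860, -0.460)
step 1 (dt=0.01): k1=(-0.460, -0.961), k2=(-0.465, -0.962), k3=(-0.465, -0.962), k4=(-0.470, -0.962); state += dt/6·(k1+2k2+2k3+k4)
t=0.010: state=(0.855, -0.470)
t=0.020: state=(0.851, -0.479)
t=0.030: state=(0.846, -0.489)
continuing one RK4 step at a time; state shown every 50 steps (Δt=0.5):
t=0.500: state=(0.506, -0.969)
t=1.000: state=(-0.128, -1.575)
t=1.500: state=(-1.006, -1.753)
t=2.000: state=(-1.639, -0.648)
t=2.500: state=(-1.698, 0.295)
t=3.000: state=(-1.427, 0.753)
t=3.500: state=(-0.949, 1.182)
t=4.000: state=(-0.198, 1.880)
t=4.500: state=(0.928, 2.435)
t=5.000: state=(1.843, 0.945)
t=5.500: state=(1.955, -0.278)
t=6.000: state=(1.699, -0.692)
t=6.500: state=(1.278, -1.004)
t=7.000: state=(0.662, -1.514)
t=7.500: state=(-0.298, -2.346)
t=8.000: state=(-1.491, -1.973)
t=8.500: state=(-1.998, -0.176)
t=9.000: state=(-1.877, 0.524)
t=9.090: state=(-1.827, 0.588)
largest grid value and its neighbours: x(5.320)=1.98082, x(5.330)=1.98087, x(5.340)=1.98072
parabola through these three points peaks at t≈5.327 with x≈1.98087

max x = 1.981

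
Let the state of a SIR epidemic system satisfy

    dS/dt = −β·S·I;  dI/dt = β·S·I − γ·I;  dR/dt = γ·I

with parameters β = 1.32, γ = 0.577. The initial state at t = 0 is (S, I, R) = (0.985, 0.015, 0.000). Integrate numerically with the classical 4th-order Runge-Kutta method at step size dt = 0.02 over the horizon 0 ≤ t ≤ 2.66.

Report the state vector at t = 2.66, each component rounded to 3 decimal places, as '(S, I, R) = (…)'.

t=0.000: state=(0.985, 0.015, 0.000)
step 1 (dt=0.02): k1=(-0.020, 0.011, 0.009), k2=(-0.020, 0.011, 0.009), k3=(-0.020, 0.011, 0.009), k4=(-0.020, 0.011, 0.009); state += dt/6·(k1+2k2+2k3+k4)
t=0.020: state=(0.985, 0.015, 0.000)
t=0.040: state=(0.984, 0.015, 0.000)
t=0.060: state=(0.984, 0.016, 0.001)
continuing one RK4 step at a time; state shown every 5 steps (Δt=0.1):
t=0.100: state=(0.983, 0.016, 0.001)
t=0.200: state=(0.981, 0.017, 0.002)
t=0.300: state=(0.978, 0.019, 0.003)
t=0.400: state=(0.976, 0.020, 0.004)
t=0.500: state=(0.973, 0.021, 0.005)
t=0.600: state=(0.970, 0.023, 0.006)
t=0.700: state=(0.967, 0.025, 0.008)
t=0.800: state=(0.964, 0.026, 0.009)
t=0.900: state=(0.961, 0.028, 0.011)
t=1.000: state=(0.957, 0.030, 0.013)
t=1.100: state=(0.953, 0.033, 0.014)
t=1.200: state=(0.949, 0.035, 0.016)
t=1.300: state=(0.944, 0.037, 0.018)
t=1.400: state=(0.939, 0.040, 0.021)
t=1.500: state=(0.934, 0.043, 0.023)
t=1.600: state=(0.929, 0.045, 0.026)
t=1.700: state=(0.923, 0.048, 0.028)
t=1.800: state=(0.917, 0.052, 0.031)
t=1.900: state=(0.911, 0.055, 0.034)
t=2.000: state=(0.904, 0.059, 0.038)
t=2.100: state=(0.897, 0.062, 0.041)
t=2.200: state=(0.889, 0.066, 0.045)
t=2.300: state=(0.881, 0.070, 0.049)
t=2.400: state=(0.873, 0.074, 0.053)
t=2.500: state=(0.864, 0.079, 0.057)
t=2.600: state=(0.855, 0.083, 0.062)
t=2.660: state=(0.849, 0.086, 0.065)

(S, I, R) = (0.849, 0.086, 0.065)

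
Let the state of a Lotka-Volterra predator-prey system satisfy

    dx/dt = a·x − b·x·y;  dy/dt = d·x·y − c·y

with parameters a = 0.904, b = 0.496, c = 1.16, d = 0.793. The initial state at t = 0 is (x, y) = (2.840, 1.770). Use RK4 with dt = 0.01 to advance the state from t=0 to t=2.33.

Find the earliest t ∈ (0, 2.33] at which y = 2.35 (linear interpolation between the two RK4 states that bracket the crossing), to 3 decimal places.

t=0.000: state=(2.840, 1.770)
step 1 (dt=0.01): k1=(0.074, 1.933), k2=(0.060, 1.944), k3=(0.060, 1.944), k4=(0.047, 1.955); state += dt/6·(k1+2k2+2k3+k4)
t=0.010: state=(2.841, 1.789)
t=0.020: state=(2.841, 1.809)
t=0.030: state=(2.841, 1.829)
continuing one RK4 step at a time; state shown every 10 steps (Δt=0.1):
t=0.100: state=(2.833, 1.974)
t=0.200: state=(2.797, 2.198)
t=0.260: state=(2.760, 2.340)
next step: t=0.270: state=(2.753, 2.364) — y has crossed 2.35
linear interpolation between t=0.260 (2.34008) and t=0.270 (2.36420) → t≈0.264

t = 0.264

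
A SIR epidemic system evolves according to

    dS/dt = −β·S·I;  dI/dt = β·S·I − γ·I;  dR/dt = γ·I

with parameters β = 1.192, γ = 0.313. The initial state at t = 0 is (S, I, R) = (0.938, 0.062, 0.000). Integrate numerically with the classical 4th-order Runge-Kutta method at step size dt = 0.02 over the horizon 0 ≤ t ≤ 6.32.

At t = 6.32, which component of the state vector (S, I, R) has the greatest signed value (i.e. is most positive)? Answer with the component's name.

t=0.000: state=(0.938, 0.062, 0.000)
step 1 (dt=0.02): k1=(-0.069, 0.050, 0.019), k2=(-0.070, 0.050, 0.020), k3=(-0.070, 0.050, 0.020), k4=(-0.070, 0.051, 0.020); state += dt/6·(k1+2k2+2k3+k4)
t=0.020: state=(0.937, 0.063, 0.000)
t=0.040: state=(0.935, 0.064, 0.001)
t=0.060: state=(0.934, 0.065, 0.001)
continuing one RK4 step at a time; state shown every 25 steps (Δt=0.5):
t=0.500: state=(0.896, 0.092, 0.012)
t=1.000: state=(0.839, 0.132, 0.029)
t=1.500: state=(0.765, 0.182, 0.054)
t=2.000: state=(0.675, 0.239, 0.086)
t=2.500: state=(0.575, 0.296, 0.128)
t=3.000: state=(0.475, 0.346, 0.179)
t=3.500: state=(0.382, 0.382, 0.236)
t=4.000: state=(0.302, 0.400, 0.297)
t=4.500: state=(0.238, 0.402, 0.360)
t=5.000: state=(0.188, 0.390, 0.423)
t=5.500: state=(0.150, 0.368, 0.482)
t=6.000: state=(0.121, 0.341, 0.538)
t=6.320: state=(0.107, 0.322, 0.571)
compare at T: S=0.107, I=0.322, R=0.571

largest component: R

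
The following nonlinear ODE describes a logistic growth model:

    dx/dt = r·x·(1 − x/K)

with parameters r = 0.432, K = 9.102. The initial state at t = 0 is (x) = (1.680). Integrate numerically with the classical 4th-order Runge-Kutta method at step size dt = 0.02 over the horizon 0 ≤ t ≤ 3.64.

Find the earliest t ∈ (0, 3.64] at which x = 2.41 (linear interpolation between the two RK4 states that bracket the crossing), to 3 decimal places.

t=0.000: state=(1.680)
step 1 (dt=0.02): k1=(0.592), k2=(0.593), k3=(0.593), k4=(0.595); state += dt/6·(k1+2k2+2k3+k4)
t=0.020: state=(1.692)
t=0.040: state=(1.704)
t=0.060: state=(1.716)
continuing one RK4 step at a time; state shown every 10 steps (Δt=0.2):
t=0.200: state=(1.802)
t=0.400: state=(1.930)
t=0.600: state=(2.064)
t=0.800: state=(2.206)
t=1.000: state=(2.353)
t=1.060: state=(2.399)
next step: t=1.080: state=(2.414) — x has crossed 2.41
linear interpolation between t=1.060 (2.39859) and t=1.080 (2.41388) → t≈1.075

t = 1.075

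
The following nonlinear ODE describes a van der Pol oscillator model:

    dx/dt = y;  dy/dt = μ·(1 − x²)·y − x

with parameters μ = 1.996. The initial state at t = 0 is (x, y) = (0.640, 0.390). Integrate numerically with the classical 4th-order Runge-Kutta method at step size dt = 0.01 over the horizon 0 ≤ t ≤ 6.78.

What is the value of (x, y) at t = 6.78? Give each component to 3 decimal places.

t=0.000: state=(0.640, 0.390)
step 1 (dt=0.01): k1=(0.390, -0.180), k2=(0.389, -0.185), k3=(0.389, -0.185), k4=(0.388, -0.190); state += dt/6·(k1+2k2+2k3+k4)
t=0.010: state=(0.644, 0.388)
t=0.020: state=(0.648, 0.386)
t=0.030: state=(0.652, 0.384)
continuing one RK4 step at a time; state shown every 25 steps (Δt=0.25):
t=0.250: state=(0.729, 0.313)
t=0.500: state=(0.791, 0.174)
t=0.750: state=(0.812, -0.012)
t=1.000: state=(0.782, -0.234)
t=1.250: state=(0.692, -0.503)
t=1.500: state=(0.523, -0.868)
t=1.750: state=(0.240, -1.445)
t=2.000: state=(-0.230, -2.371)
t=2.250: state=(-0.936, -3.102)
t=2.500: state=(-1.604, -1.911)
t=2.750: state=(-1.871, -0.392)
t=3.000: state=(-1.886, 0.157)
t=3.250: state=(-1.823, 0.316)
t=3.500: state=(-1.735, 0.381)
t=3.750: state=(-1.634, 0.430)
t=4.000: state=(-1.519, 0.486)
t=4.250: state=(-1.389, 0.560)
t=4.500: state=(-1.237, 0.667)
t=4.750: state=(-1.050, 0.839)
t=5.000: state=(-0.807, 1.137)
t=5.250: state=(-0.460, 1.706)
t=5.500: state=(0.089, 2.789)
t=5.750: state=(0.942, 3.812)
t=6.000: state=(1.740, 2.112)
t=6.250: state=(2.005, 0.303)
t=6.500: state=(2.004, -0.193)
t=6.750: state=(1.938, -0.308)
t=6.780: state=(1.929, -0.315)

(x, y) = (1.929, -0.315)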